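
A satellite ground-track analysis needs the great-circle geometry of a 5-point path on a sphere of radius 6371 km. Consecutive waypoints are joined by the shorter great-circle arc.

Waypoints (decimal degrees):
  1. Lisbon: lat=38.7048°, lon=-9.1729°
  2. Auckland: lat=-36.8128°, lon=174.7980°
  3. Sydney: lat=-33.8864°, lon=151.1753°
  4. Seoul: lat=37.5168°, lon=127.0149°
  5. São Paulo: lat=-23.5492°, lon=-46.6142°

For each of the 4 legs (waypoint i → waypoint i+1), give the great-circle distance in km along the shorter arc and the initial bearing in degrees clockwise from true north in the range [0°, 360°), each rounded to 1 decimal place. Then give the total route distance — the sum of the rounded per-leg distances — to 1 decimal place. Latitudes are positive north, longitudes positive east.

Leg 1: dist=19607.6 km, bearing=299.8°
Leg 2: dist=2161.4 km, bearing=271.6°
Leg 3: dist=8323.7 km, bearing=340.3°
Leg 4: dist=18347.6 km, bearing=336.9°
Total: 48440.3 km

Leg 1: φ1=0.6755262, φ2=-0.6425046, Δφ=-1.3180308, Δλ=3.2108979 rad; a=sin²(Δφ/2)+cosφ1·cosφ2·sin²(Δλ/2)=0.9989774923; c=2·atan2(√a, √(1-a))=3.077628402; dist=6371·c=19607.571 ≈ 19607.6 km; running total=19607.6 km
Leg 1 bearing: y=sinΔλ·cosφ2=-0.05544123, x=cosφ1·sinφ2-sinφ1·cosφ2·cosΔλ=0.03181382; θ=atan2(y, x)=-60.1515° <0 so +360° → 299.8485° ≈ 299.8°
Leg 2: φ1=-0.6425046, φ2=-0.5914293, Δφ=0.0510753, Δλ=-0.4122939 rad; a=sin²(Δφ/2)+cosφ1·cosφ2·sin²(Δλ/2)=0.0284979191; c=2·atan2(√a, √(1-a))=0.339251063; dist=6371·c=2161.369 ≈ 2161.4 km; running total=21769.0 km
Leg 2 bearing: y=sinΔλ·cosφ2=-0.33264897, x=cosφ1·sinφ2-sinφ1·cosφ2·cosΔλ=0.00937093; θ=atan2(y, x)=-88.3864° <0 so +360° → 271.6136° ≈ 271.6°
Leg 3: φ1=-0.5914293, φ2=0.6547917, Δφ=1.2462209, Δλ=-0.4216785 rad; a=sin²(Δφ/2)+cosφ1·cosφ2·sin²(Δλ/2)=0.3693858555; c=2·atan2(√a, √(1-a))=1.306501870; dist=6371·c=8323.723 ≈ 8323.7 km; running total=30092.7 km
Leg 3 bearing: y=sinΔλ·cosφ2=-0.32464052, x=cosφ1·sinφ2-sinφ1·cosφ2·cosΔλ=0.90904803; θ=atan2(y, x)=-19.6527° <0 so +360° → 340.3473° ≈ 340.3°
Leg 4: φ1=0.6547917, φ2=-0.4110111, Δφ=-1.0658028, Δλ=-3.0303995 rad; a=sin²(Δφ/2)+cosφ1·cosφ2·sin²(Δλ/2)=0.9829709970; c=2·atan2(√a, √(1-a))=2.879855741; dist=6371·c=18347.561 ≈ 18347.6 km; running total=48440.3 km
Leg 4 bearing: y=sinΔλ·cosφ2=-0.10172280, x=cosφ1·sinφ2-sinφ1·cosφ2·cosΔλ=0.23792549; θ=atan2(y, x)=-23.1487° <0 so +360° → 336.8513° ≈ 336.9°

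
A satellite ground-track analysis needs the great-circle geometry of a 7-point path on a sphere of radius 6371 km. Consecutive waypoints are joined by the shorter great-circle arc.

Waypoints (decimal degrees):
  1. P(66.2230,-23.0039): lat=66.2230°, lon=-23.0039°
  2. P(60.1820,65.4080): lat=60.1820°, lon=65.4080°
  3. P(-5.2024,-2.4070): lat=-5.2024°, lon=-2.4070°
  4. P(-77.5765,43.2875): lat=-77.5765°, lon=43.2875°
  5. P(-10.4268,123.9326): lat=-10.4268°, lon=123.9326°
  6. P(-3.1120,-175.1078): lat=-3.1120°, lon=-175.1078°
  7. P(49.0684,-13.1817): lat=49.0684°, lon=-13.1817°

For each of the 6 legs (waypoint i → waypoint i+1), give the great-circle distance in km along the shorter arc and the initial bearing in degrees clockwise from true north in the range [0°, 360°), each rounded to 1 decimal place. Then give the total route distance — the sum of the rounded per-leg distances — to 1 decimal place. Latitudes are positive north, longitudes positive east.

Leg 1: dist=4104.8 km, bearing=55.8°
Leg 2: dist=9316.1 km, bearing=248.1°
Leg 3: dist=8475.2 km, bearing=170.9°
Leg 4: dist=8652.2 km, bearing=83.1°
Leg 5: dist=6770.3 km, bearing=87.7°
Leg 6: dist=14624.7 km, bearing=15.8°
Total: 51943.3 km

Leg 1: φ1=1.1558094, φ2=1.0503741, Δφ=-0.1054353, Δλ=1.5430788 rad; a=sin²(Δφ/2)+cosφ1·cosφ2·sin²(Δλ/2)=0.1002379704; c=2·atan2(√a, √(1-a))=0.644293924; dist=6371·c=4104.797 ≈ 4104.8 km; running total=4104.8 km
Leg 1 bearing: y=sinΔλ·cosφ2=0.49705556, x=cosφ1·sinφ2-sinφ1·cosφ2·cosΔλ=0.33718993; θ=atan2(y, x)=55.8480° ≈ 55.8°
Leg 2: φ1=1.0503741, φ2=-0.0907990, Δφ=-1.1411731, Δλ=-1.1835950 rad; a=sin²(Δφ/2)+cosφ1·cosφ2·sin²(Δλ/2)=0.4458419115; c=2·atan2(√a, √(1-a))=1.462267222; dist=6371·c=9316.104 ≈ 9316.1 km; running total=13420.9 km
Leg 2 bearing: y=sinΔλ·cosφ2=-0.92215503, x=cosφ1·sinφ2-sinφ1·cosφ2·cosΔλ=-0.37134579; θ=atan2(y, x)=-111.9343° <0 so +360° → 248.0657° ≈ 248.1°
Leg 3: φ1=-0.0907990, φ2=-1.3539653, Δφ=-1.2631663, Δλ=0.7975195 rad; a=sin²(Δφ/2)+cosφ1·cosφ2·sin²(Δλ/2)=0.3808994822; c=2·atan2(√a, √(1-a))=1.330283178; dist=6371·c=8475.234 ≈ 8475.2 km; running total=21896.1 km
Leg 3 bearing: y=sinΔλ·cosφ2=0.15395677, x=cosφ1·sinφ2-sinφ1·cosφ2·cosΔλ=-0.95893565; θ=atan2(y, x)=170.8790° ≈ 170.9°
Leg 4: φ1=-1.3539653, φ2=-0.1819820, Δφ=1.1719834, Δλ=1.4075225 rad; a=sin²(Δφ/2)+cosφ1·cosφ2·sin²(Δλ/2)=0.3944329329; c=2·atan2(√a, √(1-a))=1.358061222; dist=6371·c=8652.208 ≈ 8652.2 km; running total=30548.3 km
Leg 4 bearing: y=sinΔλ·cosφ2=0.97040696, x=cosφ1·sinφ2-sinφ1·cosφ2·cosΔλ=0.11718665; θ=atan2(y, x)=83.1143° ≈ 83.1°
Leg 5: φ1=-0.1819820, φ2=-0.0543146, Δφ=0.1276673, Δλ=-5.2192396 rad; a=sin²(Δφ/2)+cosφ1·cosφ2·sin²(Δλ/2)=0.2567343559; c=2·atan2(√a, √(1-a))=1.062681291; dist=6371·c=6770.343 ≈ 6770.3 km; running total=37318.6 km
Leg 5 bearing: y=sinΔλ·cosφ2=0.87298837, x=cosφ1·sinφ2-sinφ1·cosφ2·cosΔλ=0.03433100; θ=atan2(y, x)=87.7480° ≈ 87.7°
Leg 6: φ1=-0.0543146, φ2=0.8564051, Δφ=0.9107198, Δλ=2.8261436 rad; a=sin²(Δφ/2)+cosφ1·cosφ2·sin²(Δλ/2)=0.8314629472; c=2·atan2(√a, √(1-a))=2.295516404; dist=6371·c=14624.735 ≈ 14624.7 km; running total=51943.3 km
Leg 6 bearing: y=sinΔλ·cosφ2=0.20325832, x=cosφ1·sinφ2-sinφ1·cosφ2·cosΔλ=0.72056597; θ=atan2(y, x)=15.7528° ≈ 15.8°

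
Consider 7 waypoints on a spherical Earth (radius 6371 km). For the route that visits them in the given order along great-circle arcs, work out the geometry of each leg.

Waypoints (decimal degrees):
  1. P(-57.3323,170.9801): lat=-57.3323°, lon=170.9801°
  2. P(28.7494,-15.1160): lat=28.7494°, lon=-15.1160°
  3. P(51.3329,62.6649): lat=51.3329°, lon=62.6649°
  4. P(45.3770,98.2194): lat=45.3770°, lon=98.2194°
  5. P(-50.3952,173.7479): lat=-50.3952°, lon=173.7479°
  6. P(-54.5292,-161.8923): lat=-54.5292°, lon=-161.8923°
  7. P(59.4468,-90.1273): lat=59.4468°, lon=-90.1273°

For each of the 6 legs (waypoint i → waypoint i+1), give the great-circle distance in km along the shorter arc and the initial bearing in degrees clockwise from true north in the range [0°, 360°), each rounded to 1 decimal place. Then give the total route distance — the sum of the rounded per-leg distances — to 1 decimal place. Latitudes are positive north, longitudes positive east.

Leg 1: φ1=-1.0006374, φ2=0.5017717, Δφ=1.5024091, Δλ=-3.2479897 rad; a=sin²(Δφ/2)+cosφ1·cosφ2·sin²(Δλ/2)=0.9377248852; c=2·atan2(√a, √(1-a))=2.637161967; dist=6371·c=16801.359 ≈ 16801.4 km; running total=16801.4 km
Leg 1 bearing: y=sinΔλ·cosφ2=0.09310575, x=cosφ1·sinφ2-sinφ1·cosφ2·cosΔλ=-0.47425628; θ=atan2(y, x)=168.8930° ≈ 168.9°
Leg 2: φ1=0.5017717, φ2=0.8959281, Δφ=0.3941564, Δλ=1.3575328 rad; a=sin²(Δφ/2)+cosφ1·cosφ2·sin²(Δλ/2)=0.2542594587; c=2·atan2(√a, √(1-a))=1.057006731; dist=6371·c=6734.190 ≈ 6734.2 km; running total=23535.6 km
Leg 2 bearing: y=sinΔλ·cosφ2=0.61063995, x=cosφ1·sinφ2-sinφ1·cosφ2·cosΔλ=0.62093897; θ=atan2(y, x)=44.5209° ≈ 44.5°
Leg 3: φ1=0.8959281, φ2=0.7919781, Δφ=-0.1039501, Δλ=0.6205431 rad; a=sin²(Δφ/2)+cosφ1·cosφ2·sin²(Δλ/2)=0.0436107419; c=2·atan2(√a, √(1-a))=0.420760642; dist=6371·c=2680.666 ≈ 2680.7 km; running total=26216.3 km
Leg 3 bearing: y=sinΔλ·cosφ2=0.40845208, x=cosφ1·sinφ2-sinφ1·cosφ2·cosΔλ=-0.00151021; θ=atan2(y, x)=90.2118° ≈ 90.2°
Leg 4: φ1=0.7919781, φ2=-0.8795622, Δφ=-1.6715402, Δλ=1.3182210 rad; a=sin²(Δφ/2)+cosφ1·cosφ2·sin²(Δλ/2)=0.7182332939; c=2·atan2(√a, √(1-a))=2.022464009; dist=6371·c=12885.118 ≈ 12885.1 km; running total=39101.4 km
Leg 4 bearing: y=sinΔλ·cosφ2=0.61726234, x=cosφ1·sinφ2-sinφ1·cosφ2·cosΔλ=-0.65458698; θ=atan2(y, x)=136.6810° ≈ 136.7°
Leg 5: φ1=-0.8795622, φ2=-0.9517141, Δφ=-0.0721519, Δλ=-5.8580266 rad; a=sin²(Δφ/2)+cosφ1·cosφ2·sin²(Δλ/2)=0.0177676009; c=2·atan2(√a, √(1-a))=0.267386154; dist=6371·c=1703.517 ≈ 1703.5 km; running total=40804.9 km
Leg 5 bearing: y=sinΔλ·cosφ2=0.23934870, x=cosφ1·sinφ2-sinφ1·cosφ2·cosΔλ=-0.11189216; θ=atan2(y, x)=115.0554° ≈ 115.1°
Leg 6: φ1=-0.9517141, φ2=1.0375424, Δφ=1.9892565, Δλ=1.2525355 rad; a=sin²(Δφ/2)+cosφ1·cosφ2·sin²(Δλ/2)=0.8045159841; c=2·atan2(√a, √(1-a))=2.225635848; dist=6371·c=14179.526 ≈ 14179.5 km; running total=54984.4 km
Leg 6 bearing: y=sinΔλ·cosφ2=0.48280999, x=cosφ1·sinφ2-sinφ1·cosφ2·cosΔλ=0.62926511; θ=atan2(y, x)=37.4976° ≈ 37.5°

Leg 1: dist=16801.4 km, bearing=168.9°
Leg 2: dist=6734.2 km, bearing=44.5°
Leg 3: dist=2680.7 km, bearing=90.2°
Leg 4: dist=12885.1 km, bearing=136.7°
Leg 5: dist=1703.5 km, bearing=115.1°
Leg 6: dist=14179.5 km, bearing=37.5°
Total: 54984.4 km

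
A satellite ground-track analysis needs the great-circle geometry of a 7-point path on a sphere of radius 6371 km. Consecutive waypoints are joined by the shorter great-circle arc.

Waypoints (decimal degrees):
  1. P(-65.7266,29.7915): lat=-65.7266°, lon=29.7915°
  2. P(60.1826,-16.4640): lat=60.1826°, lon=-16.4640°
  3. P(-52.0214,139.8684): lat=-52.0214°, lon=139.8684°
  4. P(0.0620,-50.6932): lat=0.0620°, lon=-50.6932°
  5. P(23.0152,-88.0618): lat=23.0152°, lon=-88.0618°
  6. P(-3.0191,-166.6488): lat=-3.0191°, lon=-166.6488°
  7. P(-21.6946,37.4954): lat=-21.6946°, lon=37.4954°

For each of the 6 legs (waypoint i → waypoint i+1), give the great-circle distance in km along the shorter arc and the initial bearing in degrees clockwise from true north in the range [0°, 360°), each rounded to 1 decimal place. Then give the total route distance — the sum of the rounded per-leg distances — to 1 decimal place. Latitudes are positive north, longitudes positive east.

Leg 1: dist=14512.0 km, bearing=331.8°
Leg 2: dist=18303.7 km, bearing=68.6°
Leg 3: dist=14153.6 km, bearing=166.7°
Leg 4: dist=4776.2 km, bearing=304.9°
Leg 5: dist=8975.5 km, bearing=262.7°
Leg 6: dist=16214.0 km, bearing=222.6°
Total: 76935.0 km

Leg 1: φ1=-1.1471456, φ2=1.0503845, Δφ=2.1975301, Δλ=-0.8073108 rad; a=sin²(Δφ/2)+cosφ1·cosφ2·sin²(Δλ/2)=0.8247871954; c=2·atan2(√a, √(1-a))=2.277820837; dist=6371·c=14511.997 ≈ 14512.0 km; running total=14512.0 km
Leg 1 bearing: y=sinΔλ·cosφ2=-0.35921943, x=cosφ1·sinφ2-sinφ1·cosφ2·cosΔλ=0.67008545; θ=atan2(y, x)=-28.1949° <0 so +360° → 331.8051° ≈ 331.8°
Leg 2: φ1=1.0503845, φ2=-0.9079447, Δφ=-1.9583292, Δλ=2.7285151 rad; a=sin²(Δφ/2)+cosφ1·cosφ2·sin²(Δλ/2)=0.9820681163; c=2·atan2(√a, √(1-a))=2.872965739; dist=6371·c=18303.665 ≈ 18303.7 km; running total=32815.7 km
Leg 2 bearing: y=sinΔλ·cosφ2=0.24702677, x=cosφ1·sinφ2-sinφ1·cosφ2·cosΔλ=0.09705205; θ=atan2(y, x)=68.5511° ≈ 68.6°
Leg 3: φ1=-0.9079447, φ2=0.0010821, Δφ=0.9090268, Δλ=-3.3259273 rad; a=sin²(Δφ/2)+cosφ1·cosφ2·sin²(Δλ/2)=0.8028972096; c=2·atan2(√a, √(1-a))=2.221560304; dist=6371·c=14153.561 ≈ 14153.6 km; running total=46969.3 km
Leg 3 bearing: y=sinΔλ·cosφ2=0.18329243, x=cosφ1·sinφ2-sinφ1·cosφ2·cosΔλ=-0.77422026; θ=atan2(y, x)=166.6808° ≈ 166.7°
Leg 4: φ1=0.0010821, φ2=0.4016910, Δφ=0.4006089, Δλ=-0.6522051 rad; a=sin²(Δφ/2)+cosφ1·cosφ2·sin²(Δλ/2)=0.1340454770; c=2·atan2(√a, √(1-a))=0.749676932; dist=6371·c=4776.192 ≈ 4776.2 km; running total=51745.5 km
Leg 4 bearing: y=sinΔλ·cosφ2=-0.55862863, x=cosφ1·sinφ2-sinφ1·cosφ2·cosΔλ=0.39018354; θ=atan2(y, x)=-55.0670° <0 so +360° → 304.9330° ≈ 304.9°
Leg 5: φ1=0.4016910, φ2=-0.0526932, Δφ=-0.4543843, Δλ=-1.3716019 rad; a=sin²(Δφ/2)+cosφ1·cosφ2·sin²(Δλ/2)=0.4193581284; c=2·atan2(√a, √(1-a))=1.408805039; dist=6371·c=8975.497 ≈ 8975.5 km; running total=60721.0 km
Leg 5 bearing: y=sinΔλ·cosφ2=-0.97886578, x=cosφ1·sinφ2-sinφ1·cosφ2·cosΔλ=-0.12573519; θ=atan2(y, x)=-97.3196° <0 so +360° → 262.6804° ≈ 262.7°
Leg 6: φ1=-0.0526932, φ2=-0.3786422, Δφ=-0.3259490, Δλ=3.5629884 rad; a=sin²(Δφ/2)+cosφ1·cosφ2·sin²(Δλ/2)=0.9136182364; c=2·atan2(√a, √(1-a))=2.544967464; dist=6371·c=16213.988 ≈ 16214.0 km; running total=76935.0 km
Leg 6 bearing: y=sinΔλ·cosφ2=-0.38006156, x=cosφ1·sinφ2-sinφ1·cosφ2·cosΔλ=-0.41380313; θ=atan2(y, x)=-137.4338° <0 so +360° → 222.5662° ≈ 222.6°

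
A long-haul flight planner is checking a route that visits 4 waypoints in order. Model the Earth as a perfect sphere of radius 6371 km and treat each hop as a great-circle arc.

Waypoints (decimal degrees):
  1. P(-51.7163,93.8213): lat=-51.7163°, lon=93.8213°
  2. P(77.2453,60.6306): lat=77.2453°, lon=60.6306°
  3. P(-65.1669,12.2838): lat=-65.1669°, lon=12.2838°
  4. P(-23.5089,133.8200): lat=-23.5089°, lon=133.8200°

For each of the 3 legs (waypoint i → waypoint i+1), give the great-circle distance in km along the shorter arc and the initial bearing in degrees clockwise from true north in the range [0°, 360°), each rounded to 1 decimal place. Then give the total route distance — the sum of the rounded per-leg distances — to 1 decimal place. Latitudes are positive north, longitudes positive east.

Leg 1: φ1=-0.9026197, φ2=1.3481848, Δφ=2.2508045, Δλ=-0.5792870 rad; a=sin²(Δφ/2)+cosφ1·cosφ2·sin²(Δλ/2)=0.8255576326; c=2·atan2(√a, √(1-a))=2.279849268; dist=6371·c=14524.920 ≈ 14524.9 km; running total=14524.9 km
Leg 1 bearing: y=sinΔλ·cosφ2=-0.12085962, x=cosφ1·sinφ2-sinφ1·cosφ2·cosΔλ=0.74929424; θ=atan2(y, x)=-9.1628° <0 so +360° → 350.8372° ≈ 350.8°
Leg 2: φ1=1.3481848, φ2=-1.1373770, Δφ=-2.4855618, Δλ=-0.8438108 rad; a=sin²(Δφ/2)+cosφ1·cosφ2·sin²(Δλ/2)=0.9117581982; c=2·atan2(√a, √(1-a))=2.538378305; dist=6371·c=16172.008 ≈ 16172.0 km; running total=30696.9 km
Leg 2 bearing: y=sinΔλ·cosφ2=-0.31379854, x=cosφ1·sinφ2-sinφ1·cosφ2·cosΔλ=-0.47260049; θ=atan2(y, x)=-146.4165° <0 so +360° → 213.5835° ≈ 213.6°
Leg 3: φ1=-1.1373770, φ2=-0.4103077, Δφ=0.7270693, Δλ=2.1212069 rad; a=sin²(Δφ/2)+cosφ1·cosφ2·sin²(Δλ/2)=0.4197114037; c=2·atan2(√a, √(1-a))=1.409520921; dist=6371·c=8980.058 ≈ 8980.1 km; running total=39677.0 km
Leg 3 bearing: y=sinΔλ·cosφ2=0.78156656, x=cosφ1·sinφ2-sinφ1·cosφ2·cosΔλ=-0.60280070; θ=atan2(y, x)=127.6420° ≈ 127.6°

Leg 1: dist=14524.9 km, bearing=350.8°
Leg 2: dist=16172.0 km, bearing=213.6°
Leg 3: dist=8980.1 km, bearing=127.6°
Total: 39677.0 km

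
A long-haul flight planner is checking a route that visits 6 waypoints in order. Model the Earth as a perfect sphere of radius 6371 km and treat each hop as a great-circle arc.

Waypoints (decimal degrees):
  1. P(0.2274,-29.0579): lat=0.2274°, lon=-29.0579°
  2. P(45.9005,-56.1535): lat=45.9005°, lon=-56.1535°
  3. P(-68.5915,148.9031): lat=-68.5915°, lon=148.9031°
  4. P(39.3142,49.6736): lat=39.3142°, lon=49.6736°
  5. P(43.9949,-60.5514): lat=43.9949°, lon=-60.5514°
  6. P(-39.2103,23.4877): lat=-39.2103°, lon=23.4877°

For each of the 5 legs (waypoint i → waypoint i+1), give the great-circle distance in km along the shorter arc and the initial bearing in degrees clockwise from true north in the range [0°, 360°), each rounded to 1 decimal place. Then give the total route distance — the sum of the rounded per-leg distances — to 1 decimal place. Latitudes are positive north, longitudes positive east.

Leg 1: dist=5727.7 km, bearing=336.1°
Leg 2: dist=17122.6 km, bearing=200.6°
Leg 3: dist=14392.1 km, bearing=278.6°
Leg 4: dist=8413.1 km, bearing=315.8°
Leg 5: dist=12499.3 km, bearing=123.5°
Total: 58154.8 km

Leg 1: φ1=0.0039689, φ2=0.8011149, Δφ=0.7971460, Δλ=-0.4729074 rad; a=sin²(Δφ/2)+cosφ1·cosφ2·sin²(Δλ/2)=0.1888127299; c=2·atan2(√a, √(1-a))=0.899023564; dist=6371·c=5727.679 ≈ 5727.7 km; running total=5727.7 km
Leg 1 bearing: y=sinΔλ·cosφ2=-0.31696910, x=cosφ1·sinφ2-sinφ1·cosφ2·cosΔλ=0.71566788; θ=atan2(y, x)=-23.8885° <0 so +360° → 336.1115° ≈ 336.1°
Leg 2: φ1=0.8011149, φ2=-1.1971475, Δφ=-1.9982624, Δλ=3.5789128 rad; a=sin²(Δφ/2)+cosφ1·cosφ2·sin²(Δλ/2)=0.9493465952; c=2·atan2(√a, √(1-a))=2.687577032; dist=6371·c=17122.553 ≈ 17122.6 km; running total=22850.3 km
Leg 2 bearing: y=sinΔλ·cosφ2=-0.15458869, x=cosφ1·sinφ2-sinφ1·cosφ2·cosΔλ=-0.41043012; θ=atan2(y, x)=-159.3611° <0 so +360° → 200.6389° ≈ 200.6°
Leg 3: φ1=-1.1971475, φ2=0.6861622, Δφ=1.8833097, Δλ=-1.7318815 rad; a=sin²(Δφ/2)+cosφ1·cosφ2·sin²(Δλ/2)=0.8175760531; c=2·atan2(√a, √(1-a))=2.259001761; dist=6371·c=14392.100 ≈ 14392.1 km; running total=37242.4 km
Leg 3 bearing: y=sinΔλ·cosφ2=-0.76366697, x=cosφ1·sinφ2-sinφ1·cosφ2·cosΔλ=0.11573490; θ=atan2(y, x)=-81.3823° <0 so +360° → 278.6177° ≈ 278.6°
Leg 4: φ1=0.6861622, φ2=0.7678559, Δφ=0.0816936, Δλ=-1.9237892 rad; a=sin²(Δφ/2)+cosφ1·cosφ2·sin²(Δλ/2)=0.3761705503; c=2·atan2(√a, √(1-a))=1.320533198; dist=6371·c=8413.117 ≈ 8413.1 km; running total=45655.5 km
Leg 4 bearing: y=sinΔλ·cosφ2=-0.67504496, x=cosφ1·sinφ2-sinφ1·cosφ2·cosΔλ=0.69496718; θ=atan2(y, x)=-44.1669° <0 so +360° → 315.8331° ≈ 315.8°
Leg 5: φ1=0.7678559, φ2=-0.6843488, Δφ=-1.4522047, Δλ=1.4667590 rad; a=sin²(Δφ/2)+cosφ1·cosφ2·sin²(Δλ/2)=0.6906066828; c=2·atan2(√a, √(1-a))=1.961904743; dist=6371·c=12499.295 ≈ 12499.3 km; running total=58154.8 km
Leg 5 bearing: y=sinΔλ·cosφ2=0.77064134, x=cosφ1·sinφ2-sinφ1·cosφ2·cosΔλ=-0.51067435; θ=atan2(y, x)=123.5309° ≈ 123.5°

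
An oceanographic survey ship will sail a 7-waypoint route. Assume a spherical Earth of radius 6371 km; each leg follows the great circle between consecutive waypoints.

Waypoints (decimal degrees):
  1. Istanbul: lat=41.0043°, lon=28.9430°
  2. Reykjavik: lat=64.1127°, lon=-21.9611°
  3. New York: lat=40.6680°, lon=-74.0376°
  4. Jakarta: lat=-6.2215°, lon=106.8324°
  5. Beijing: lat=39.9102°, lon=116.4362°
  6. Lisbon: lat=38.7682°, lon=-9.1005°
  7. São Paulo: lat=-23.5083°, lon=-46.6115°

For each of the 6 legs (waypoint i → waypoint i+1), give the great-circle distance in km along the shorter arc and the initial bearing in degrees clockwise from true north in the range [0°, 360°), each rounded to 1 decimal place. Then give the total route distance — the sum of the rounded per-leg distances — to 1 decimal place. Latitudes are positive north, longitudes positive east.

Leg 1: φ1=0.7156600, φ2=1.1189777, Δφ=0.4033177, Δλ=-0.8884441 rad; a=sin²(Δφ/2)+cosφ1·cosφ2·sin²(Δλ/2)=0.1009708336; c=2·atan2(√a, √(1-a))=0.646730275; dist=6371·c=4120.319 ≈ 4120.3 km; running total=4120.3 km
Leg 1 bearing: y=sinΔλ·cosφ2=-0.33884341, x=cosφ1·sinφ2-sinφ1·cosφ2·cosΔλ=0.49828510; θ=atan2(y, x)=-34.2165° <0 so +360° → 325.7835° ≈ 325.8°
Leg 2: φ1=1.1189777, φ2=0.7097905, Δφ=-0.4091872, Δλ=-0.9089064 rad; a=sin²(Δφ/2)+cosφ1·cosφ2·sin²(Δλ/2)=0.1050912501; c=2·atan2(√a, √(1-a))=0.660284937; dist=6371·c=4206.675 ≈ 4206.7 km; running total=8327.0 km
Leg 2 bearing: y=sinΔλ·cosφ2=-0.59832788, x=cosφ1·sinφ2-sinφ1·cosφ2·cosΔλ=-0.13487798; θ=atan2(y, x)=-102.7036° <0 so +360° → 257.2964° ≈ 257.3°
Leg 3: φ1=0.7097905, φ2=-0.1085857, Δφ=-0.8183762, Δλ=3.1567770 rad; a=sin²(Δφ/2)+cosφ1·cosφ2·sin²(Δλ/2)=0.9122838934; c=2·atan2(√a, √(1-a))=2.540234154; dist=6371·c=16183.832 ≈ 16183.8 km; running total=24510.8 km
Leg 3 bearing: y=sinΔλ·cosφ2=-0.01509435, x=cosφ1·sinφ2-sinφ1·cosφ2·cosΔλ=0.56556178; θ=atan2(y, x)=-1.5288° <0 so +360° → 358.4712° ≈ 358.5°
Leg 4: φ1=-0.1085857, φ2=0.6965644, Δφ=0.8051501, Δλ=0.1676179 rad; a=sin²(Δφ/2)+cosφ1·cosφ2·sin²(Δλ/2)=0.1588419302; c=2·atan2(√a, √(1-a))=0.819870152; dist=6371·c=5223.393 ≈ 5223.4 km; running total=29734.2 km
Leg 4 bearing: y=sinΔλ·cosφ2=0.12797029, x=cosφ1·sinφ2-sinφ1·cosφ2·cosΔλ=0.71976961; θ=atan2(y, x)=10.0815° ≈ 10.1°
Leg 5: φ1=0.6965644, φ2=0.6766327, Δφ=-0.0199317, Δλ=-2.1910287 rad; a=sin²(Δφ/2)+cosφ1·cosφ2·sin²(Δλ/2)=0.4729317059; c=2·atan2(√a, √(1-a))=1.516633260; dist=6371·c=9662.470 ≈ 9662.5 km; running total=39396.7 km
Leg 5 bearing: y=sinΔλ·cosφ2=-0.63446402, x=cosφ1·sinφ2-sinφ1·cosφ2·cosΔλ=0.77105424; θ=atan2(y, x)=-39.4493° <0 so +360° → 320.5507° ≈ 320.6°
Leg 6: φ1=0.6766327, φ2=-0.4102972, Δφ=-1.0869300, Δλ=-0.6546905 rad; a=sin²(Δφ/2)+cosφ1·cosφ2·sin²(Δλ/2)=0.3413126531; c=2·atan2(√a, √(1-a))=1.247836560; dist=6371·c=7949.967 ≈ 7950.0 km; running total=47346.7 km
Leg 6 bearing: y=sinΔλ·cosφ2=-0.55837529, x=cosφ1·sinφ2-sinφ1·cosφ2·cosΔλ=-0.76647918; θ=atan2(y, x)=-143.9269° <0 so +360° → 216.0731° ≈ 216.1°

Leg 1: dist=4120.3 km, bearing=325.8°
Leg 2: dist=4206.7 km, bearing=257.3°
Leg 3: dist=16183.8 km, bearing=358.5°
Leg 4: dist=5223.4 km, bearing=10.1°
Leg 5: dist=9662.5 km, bearing=320.6°
Leg 6: dist=7950.0 km, bearing=216.1°
Total: 47346.7 km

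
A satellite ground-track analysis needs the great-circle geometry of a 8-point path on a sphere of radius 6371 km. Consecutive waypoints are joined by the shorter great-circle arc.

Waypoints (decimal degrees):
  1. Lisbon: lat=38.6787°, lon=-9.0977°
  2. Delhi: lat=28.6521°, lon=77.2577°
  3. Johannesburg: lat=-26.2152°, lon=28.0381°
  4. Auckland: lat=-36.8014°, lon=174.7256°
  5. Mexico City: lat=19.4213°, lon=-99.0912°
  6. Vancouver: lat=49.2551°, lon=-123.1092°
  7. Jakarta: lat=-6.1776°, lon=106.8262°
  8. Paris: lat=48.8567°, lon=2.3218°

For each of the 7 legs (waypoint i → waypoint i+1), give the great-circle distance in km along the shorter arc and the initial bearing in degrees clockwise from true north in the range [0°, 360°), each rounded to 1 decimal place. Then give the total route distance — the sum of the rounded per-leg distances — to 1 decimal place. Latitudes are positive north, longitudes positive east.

Leg 1: dist=7775.6 km, bearing=68.8°
Leg 2: dist=8050.2 km, bearing=225.5°
Leg 3: dist=12188.6 km, bearing=152.2°
Leg 4: dist=10959.9 km, bearing=72.1°
Leg 5: dist=3946.8 km, bearing=332.8°
Leg 6: dist=13337.5 km, bearing=298.6°
Leg 7: dist=11583.6 km, bearing=318.9°
Total: 67842.2 km

Leg 1: φ1=0.6750707, φ2=0.5000735, Δφ=-0.1749972, Δλ=1.5071861 rad; a=sin²(Δφ/2)+cosφ1·cosφ2·sin²(Δλ/2)=0.3283967523; c=2·atan2(√a, √(1-a))=1.220467696; dist=6371·c=7775.600 ≈ 7775.6 km; running total=7775.6 km
Leg 1 bearing: y=sinΔλ·cosφ2=0.87577253, x=cosφ1·sinφ2-sinφ1·cosφ2·cosΔλ=0.33945806; θ=atan2(y, x)=68.8132° ≈ 68.8°
Leg 2: φ1=0.5000735, φ2=-0.4575416, Δφ=-0.9576150, Δλ=-0.8590441 rad; a=sin²(Δφ/2)+cosφ1·cosφ2·sin²(Δλ/2)=0.3487940885; c=2·atan2(√a, √(1-a))=1.263574387; dist=6371·c=8050.232 ≈ 8050.2 km; running total=15825.8 km
Leg 2 bearing: y=sinΔλ·cosφ2=-0.67933195, x=cosφ1·sinφ2-sinφ1·cosφ2·cosΔλ=-0.66862185; θ=atan2(y, x)=-134.5448° <0 so +360° → 225.4552° ≈ 225.5°
Leg 3: φ1=-0.4575416, φ2=-0.6423056, Δφ=-0.1847640, Δλ=2.5601798 rad; a=sin²(Δφ/2)+cosφ1·cosφ2·sin²(Δλ/2)=0.6678487563; c=2·atan2(√a, √(1-a))=1.913141942; dist=6371·c=12188.627 ≈ 12188.6 km; running total=28014.4 km
Leg 3 bearing: y=sinΔλ·cosφ2=0.43975775, x=cosφ1·sinφ2-sinφ1·cosφ2·cosΔλ=-0.83301879; θ=atan2(y, x)=152.1700° ≈ 152.2°
Leg 4: φ1=-0.6423056, φ2=0.3389656, Δφ=0.9812712, Δλ=-4.7790047 rad; a=sin²(Δφ/2)+cosφ1·cosφ2·sin²(Δλ/2)=0.5744604388; c=2·atan2(√a, √(1-a))=1.720273218; dist=6371·c=10959.861 ≈ 10959.9 km; running total=38974.3 km
Leg 4 bearing: y=sinΔλ·cosφ2=0.94100731, x=cosφ1·sinφ2-sinφ1·cosφ2·cosΔλ=0.30385493; θ=atan2(y, x)=72.1045° ≈ 72.1°
Leg 5: φ1=0.3389656, φ2=0.8596637, Δφ=0.5206980, Δλ=-0.4191932 rad; a=sin²(Δφ/2)+cosφ1·cosφ2·sin²(Δλ/2)=0.0929119782; c=2·atan2(√a, √(1-a))=0.619487649; dist=6371·c=3946.756 ≈ 3946.8 km; running total=42921.1 km
Leg 5 bearing: y=sinΔλ·cosφ2=-0.26566119, x=cosφ1·sinφ2-sinφ1·cosφ2·cosΔλ=0.51627657; θ=atan2(y, x)=-27.2291° <0 so +360° → 332.7709° ≈ 332.8°
Leg 6: φ1=0.8596637, φ2=-0.1078195, Δφ=-0.9674831, Δλ=4.0131298 rad; a=sin²(Δφ/2)+cosφ1·cosφ2·sin²(Δλ/2)=0.7495974131; c=2·atan2(√a, √(1-a))=2.093465617; dist=6371·c=13337.469 ≈ 13337.5 km; running total=56258.6 km
Leg 6 bearing: y=sinΔλ·cosφ2=-0.76087510, x=cosφ1·sinφ2-sinφ1·cosφ2·cosΔλ=0.41457642; θ=atan2(y, x)=-61.4155° <0 so +360° → 298.5845° ≈ 298.6°
Leg 7: φ1=-0.1078195, φ2=0.8527103, Δφ=0.9605297, Δλ=-1.8239459 rad; a=sin²(Δφ/2)+cosφ1·cosφ2·sin²(Δλ/2)=0.6224330859; c=2·atan2(√a, √(1-a))=1.818177987; dist=6371·c=11583.612 ≈ 11583.6 km; running total=67842.2 km
Leg 7 bearing: y=sinΔλ·cosφ2=-0.63697481, x=cosφ1·sinφ2-sinφ1·cosφ2·cosΔλ=0.73096077; θ=atan2(y, x)=-41.0696° <0 so +360° → 318.9304° ≈ 318.9°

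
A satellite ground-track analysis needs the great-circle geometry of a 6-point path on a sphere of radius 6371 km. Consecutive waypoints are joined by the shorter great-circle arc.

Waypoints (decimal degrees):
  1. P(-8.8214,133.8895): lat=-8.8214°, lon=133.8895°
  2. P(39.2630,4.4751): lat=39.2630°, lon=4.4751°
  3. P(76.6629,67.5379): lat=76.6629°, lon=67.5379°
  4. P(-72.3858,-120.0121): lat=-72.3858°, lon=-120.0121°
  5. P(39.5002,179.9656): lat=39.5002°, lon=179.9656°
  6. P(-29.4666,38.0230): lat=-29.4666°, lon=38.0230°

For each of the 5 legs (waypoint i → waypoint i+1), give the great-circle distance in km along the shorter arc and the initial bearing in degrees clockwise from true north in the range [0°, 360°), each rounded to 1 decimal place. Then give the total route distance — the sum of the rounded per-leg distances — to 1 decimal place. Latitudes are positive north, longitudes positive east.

Leg 1: dist=13971.6 km, bearing=312.6°
Leg 2: dist=5096.7 km, bearing=16.7°
Leg 3: dist=19490.3 km, bearing=28.9°
Leg 4: dist=13267.1 km, bearing=310.0°
Leg 5: dist=16383.3 km, bearing=276.0°
Total: 68209.0 km

Leg 1: φ1=-0.1539625, φ2=0.6852686, Δφ=0.8392311, Δλ=-2.2587074 rad; a=sin²(Δφ/2)+cosφ1·cosφ2·sin²(Δλ/2)=0.7914151753; c=2·atan2(√a, √(1-a))=2.193003791; dist=6371·c=13971.627 ≈ 13971.6 km; running total=13971.6 km
Leg 1 bearing: y=sinΔλ·cosφ2=-0.59816472, x=cosφ1·sinφ2-sinφ1·cosφ2·cosΔλ=0.55000705; θ=atan2(y, x)=-47.4017° <0 so +360° → 312.5983° ≈ 312.6°
Leg 2: φ1=0.6852686, φ2=1.3380200, Δφ=0.6527514, Δλ=1.1006535 rad; a=sin²(Δφ/2)+cosφ1·cosφ2·sin²(Δλ/2)=0.1516390413; c=2·atan2(√a, √(1-a))=0.799978800; dist=6371·c=5096.665 ≈ 5096.7 km; running total=19068.3 km
Leg 2 bearing: y=sinΔλ·cosφ2=0.20565191, x=cosφ1·sinφ2-sinφ1·cosφ2·cosΔλ=0.68723058; θ=atan2(y, x)=16.6597° ≈ 16.7°
Leg 3: φ1=1.3380200, φ2=-1.2633705, Δφ=-2.6013906, Δλ=-3.2733650 rad; a=sin²(Δφ/2)+cosφ1·cosφ2·sin²(Δλ/2)=0.9983049256; c=2·atan2(√a, √(1-a))=3.059226812; dist=6371·c=19490.334 ≈ 19490.3 km; running total=38558.6 km
Leg 3 bearing: y=sinΔλ·cosφ2=0.03975982, x=cosφ1·sinφ2-sinφ1·cosφ2·cosΔλ=0.07202750; θ=atan2(y, x)=28.8991° ≈ 28.9°
Leg 4: φ1=-1.2633705, φ2=0.6894085, Δφ=1.9527791, Δλ=5.2355985 rad; a=sin²(Δφ/2)+cosφ1·cosφ2·sin²(Δλ/2)=0.7447942972; c=2·atan2(√a, √(1-a))=2.082414197; dist=6371·c=13267.061 ≈ 13267.1 km; running total=51825.7 km
Leg 4 bearing: y=sinΔλ·cosφ2=-0.66839468, x=cosφ1·sinφ2-sinφ1·cosφ2·cosΔλ=0.55995675; θ=atan2(y, x)=-50.0449° <0 so +360° → 309.9551° ≈ 310.0°
Leg 5: φ1=0.6894085, φ2=-0.5142892, Δφ=-1.2036977, Δλ=-2.4773657 rad; a=sin²(Δφ/2)+cosφ1·cosφ2·sin²(Δλ/2)=0.9209376018; c=2·atan2(√a, √(1-a))=2.571544898; dist=6371·c=16383.313 ≈ 16383.3 km; running total=68209.0 km
Leg 5 bearing: y=sinΔλ·cosφ2=-0.53670816, x=cosφ1·sinφ2-sinφ1·cosφ2·cosΔλ=0.05648441; θ=atan2(y, x)=-83.9922° <0 so +360° → 276.0078° ≈ 276.0°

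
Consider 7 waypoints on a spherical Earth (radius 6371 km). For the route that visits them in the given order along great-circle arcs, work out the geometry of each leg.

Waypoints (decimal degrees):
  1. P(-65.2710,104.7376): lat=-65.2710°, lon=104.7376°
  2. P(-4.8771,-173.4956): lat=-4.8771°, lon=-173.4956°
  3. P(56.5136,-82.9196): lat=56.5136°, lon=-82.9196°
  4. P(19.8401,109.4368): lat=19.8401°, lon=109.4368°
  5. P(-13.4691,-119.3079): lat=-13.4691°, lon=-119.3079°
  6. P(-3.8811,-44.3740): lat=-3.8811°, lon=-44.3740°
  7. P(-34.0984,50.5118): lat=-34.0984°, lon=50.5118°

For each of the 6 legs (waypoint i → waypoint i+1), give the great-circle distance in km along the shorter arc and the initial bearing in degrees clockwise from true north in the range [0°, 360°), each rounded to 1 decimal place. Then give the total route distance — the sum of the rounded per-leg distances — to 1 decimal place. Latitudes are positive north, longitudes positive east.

Leg 1: dist=9132.5 km, bearing=84.6°
Leg 2: dist=10495.0 km, bearing=33.6°
Leg 3: dist=11446.2 km, bearing=348.1°
Leg 4: dist=14791.3 km, bearing=90.1°
Leg 5: dist=8279.2 km, bearing=90.3°
Leg 6: dist=10214.1 km, bearing=124.4°
Total: 64358.3 km

Leg 1: φ1=-1.1391939, φ2=-0.0851215, Δφ=1.0540724, Δλ=-4.8560854 rad; a=sin²(Δφ/2)+cosφ1·cosφ2·sin²(Δλ/2)=0.4315446410; c=2·atan2(√a, √(1-a))=1.433454239; dist=6371·c=9132.537 ≈ 9132.5 km; running total=9132.5 km
Leg 1 bearing: y=sinΔλ·cosφ2=0.98611009, x=cosφ1·sinφ2-sinφ1·cosφ2·cosΔλ=0.09403374; θ=atan2(y, x)=84.5528° ≈ 84.6°
Leg 2: φ1=-0.0851215, φ2=0.9863484, Δφ=1.0714698, Δλ=1.5808494 rad; a=sin²(Δφ/2)+cosφ1·cosφ2·sin²(Δλ/2)=0.5382167661; c=2·atan2(√a, √(1-a))=1.647304477; dist=6371·c=10494.977 ≈ 10495.0 km; running total=19627.5 km
Leg 2 bearing: y=sinΔλ·cosφ2=0.55171115, x=cosφ1·sinφ2-sinφ1·cosφ2·cosΔλ=0.83052557; θ=atan2(y, x)=33.5958° ≈ 33.6°
Leg 3: φ1=0.9863484, φ2=0.3462751, Δφ=-0.6400733, Δλ=3.3572525 rad; a=sin²(Δφ/2)+cosφ1·cosφ2·sin²(Δλ/2)=0.6119526386; c=2·atan2(√a, √(1-a))=1.796615977; dist=6371·c=11446.240 ≈ 11446.2 km; running total=31073.7 km
Leg 3 bearing: y=sinΔλ·cosφ2=-0.20129023, x=cosφ1·sinφ2-sinφ1·cosφ2·cosΔλ=0.95359775; θ=atan2(y, x)=-11.9193° <0 so +360° → 348.0807° ≈ 348.1°
Leg 4: φ1=0.3462751, φ2=-0.2350801, Δφ=-0.5813552, Δλ=-3.9923482 rad; a=sin²(Δφ/2)+cosφ1·cosφ2·sin²(Δλ/2)=0.8411335099; c=2·atan2(√a, √(1-a))=2.321655314; dist=6371·c=14791.266 ≈ 14791.3 km; running total=45865.0 km
Leg 4 bearing: y=sinΔλ·cosφ2=0.73110165, x=cosφ1·sinφ2-sinφ1·cosφ2·cosΔλ=-0.00144794; θ=atan2(y, x)=90.1135° ≈ 90.1°
Leg 5: φ1=-0.2350801, φ2=-0.0677380, Δφ=0.1673422, Δλ=1.3078433 rad; a=sin²(Δφ/2)+cosφ1·cosφ2·sin²(Δλ/2)=0.3660151265; c=2·atan2(√a, √(1-a))=1.299511238; dist=6371·c=8279.186 ≈ 8279.2 km; running total=54144.2 km
Leg 5 bearing: y=sinΔλ·cosφ2=0.96341208, x=cosφ1·sinφ2-sinφ1·cosφ2·cosΔλ=-0.00541948; θ=atan2(y, x)=90.3223° ≈ 90.3°
Leg 6: φ1=-0.0677380, φ2=-0.5951293, Δφ=-0.5273914, Δλ=1.6560696 rad; a=sin²(Δφ/2)+cosφ1·cosφ2·sin²(Δλ/2)=0.5162097659; c=2·atan2(√a, √(1-a))=1.603221540; dist=6371·c=10214.124 ≈ 10214.1 km; running total=64358.3 km
Leg 6 bearing: y=sinΔλ·cosφ2=0.82506712, x=cosφ1·sinφ2-sinφ1·cosφ2·cosΔλ=-0.56410391; θ=atan2(y, x)=124.3607° ≈ 124.4°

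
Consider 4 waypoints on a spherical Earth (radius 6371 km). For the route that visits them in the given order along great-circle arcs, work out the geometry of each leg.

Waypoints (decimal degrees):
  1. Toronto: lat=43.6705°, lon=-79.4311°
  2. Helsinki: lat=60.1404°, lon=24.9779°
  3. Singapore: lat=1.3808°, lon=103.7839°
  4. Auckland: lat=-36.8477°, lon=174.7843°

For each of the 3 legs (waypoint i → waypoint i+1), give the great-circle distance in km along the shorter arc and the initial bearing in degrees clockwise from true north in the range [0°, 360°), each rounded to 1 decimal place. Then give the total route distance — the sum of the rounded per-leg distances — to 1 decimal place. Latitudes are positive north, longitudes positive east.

Leg 1: φ1=0.7621940, φ2=1.0496480, Δφ=0.2874540, Δλ=1.8222808 rad; a=sin²(Δφ/2)+cosφ1·cosφ2·sin²(Δλ/2)=0.2453854027; c=2·atan2(√a, √(1-a))=1.036507402; dist=6371·c=6603.589 ≈ 6603.6 km; running total=6603.6 km
Leg 1 bearing: y=sinΔλ·cosφ2=0.48221520, x=cosφ1·sinφ2-sinφ1·cosφ2·cosΔλ=0.71284930; θ=atan2(y, x)=34.0768° ≈ 34.1°
Leg 2: φ1=1.0496480, φ2=0.0240995, Δφ=-1.0255485, Δλ=1.3754242 rad; a=sin²(Δφ/2)+cosφ1·cosφ2·sin²(Δλ/2)=0.4412381471; c=2·atan2(√a, √(1-a))=1.453000389; dist=6371·c=9257.065 ≈ 9257.1 km; running total=15860.7 km
Leg 2 bearing: y=sinΔλ·cosφ2=0.98069064, x=cosφ1·sinφ2-sinφ1·cosφ2·cosΔλ=-0.15631397; θ=atan2(y, x)=99.0563° ≈ 99.1°
Leg 3: φ1=0.0240995, φ2=-0.6431137, Δφ=-0.6672132, Δλ=1.2391908 rad; a=sin²(Δφ/2)+cosφ1·cosφ2·sin²(Δλ/2)=0.3770007922; c=2·atan2(√a, √(1-a))=1.322246699; dist=6371·c=8424.034 ≈ 8424.0 km; running total=24284.7 km
Leg 3 bearing: y=sinΔλ·cosφ2=0.75663641, x=cosφ1·sinφ2-sinφ1·cosφ2·cosΔλ=-0.60579379; θ=atan2(y, x)=128.6822° ≈ 128.7°

Leg 1: dist=6603.6 km, bearing=34.1°
Leg 2: dist=9257.1 km, bearing=99.1°
Leg 3: dist=8424.0 km, bearing=128.7°
Total: 24284.7 km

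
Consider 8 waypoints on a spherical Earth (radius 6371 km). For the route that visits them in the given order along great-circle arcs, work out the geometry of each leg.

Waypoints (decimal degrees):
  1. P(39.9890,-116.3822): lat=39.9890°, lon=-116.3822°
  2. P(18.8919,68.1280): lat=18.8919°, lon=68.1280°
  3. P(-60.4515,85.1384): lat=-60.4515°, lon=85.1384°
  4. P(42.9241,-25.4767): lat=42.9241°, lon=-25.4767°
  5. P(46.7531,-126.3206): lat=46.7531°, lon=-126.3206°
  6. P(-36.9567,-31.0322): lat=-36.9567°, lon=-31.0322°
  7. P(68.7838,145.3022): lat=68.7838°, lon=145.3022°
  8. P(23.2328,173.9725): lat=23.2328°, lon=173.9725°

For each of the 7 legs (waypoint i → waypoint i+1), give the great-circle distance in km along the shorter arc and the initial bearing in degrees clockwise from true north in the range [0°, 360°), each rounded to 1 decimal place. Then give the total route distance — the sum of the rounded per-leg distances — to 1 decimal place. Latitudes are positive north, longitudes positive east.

Leg 1: φ1=0.6979397, φ2=0.3297259, Δφ=-0.3682139, Δλ=3.2203105 rad; a=sin²(Δφ/2)+cosφ1·cosφ2·sin²(Δλ/2)=0.7572869985; c=2·atan2(√a, √(1-a))=2.111307074; dist=6371·c=13451.137 ≈ 13451.1 km; running total=13451.1 km
Leg 1 bearing: y=sinΔλ·cosφ2=-0.07440051, x=cosφ1·sinφ2-sinφ1·cosφ2·cosΔλ=0.85421201; θ=atan2(y, x)=-4.9778° <0 so +360° → 355.0222° ≈ 355.0°
Leg 2: φ1=0.3297259, φ2=-1.0550777, Δφ=-1.3848036, Δλ=0.2968875 rad; a=sin²(Δφ/2)+cosφ1·cosφ2·sin²(Δλ/2)=0.4177452276; c=2·atan2(√a, √(1-a))=1.405535566; dist=6371·c=8954.667 ≈ 8954.7 km; running total=22405.8 km
Leg 2 bearing: y=sinΔλ·cosφ2=0.14427167, x=cosφ1·sinφ2-sinφ1·cosφ2·cosΔλ=-0.97576754; θ=atan2(y, x)=171.5895° ≈ 171.6°
Leg 3: φ1=-1.0550777, φ2=0.7491669, Δφ=1.8042446, Δλ=-1.9305977 rad; a=sin²(Δφ/2)+cosφ1·cosφ2·sin²(Δλ/2)=0.8597996814; c=2·atan2(√a, √(1-a))=2.374021510; dist=6371·c=15124.891 ≈ 15124.9 km; running total=37530.7 km
Leg 3 bearing: y=sinΔλ·cosφ2=-0.68536776, x=cosφ1·sinφ2-sinφ1·cosφ2·cosΔλ=0.11156965; θ=atan2(y, x)=-80.7540° <0 so +360° → 279.2460° ≈ 279.2°
Leg 4: φ1=0.7491669, φ2=0.8159955, Δφ=0.0668287, Δλ=-1.7600581 rad; a=sin²(Δφ/2)+cosφ1·cosφ2·sin²(Δλ/2)=0.2991599893; c=2·atan2(√a, √(1-a))=1.157445692; dist=6371·c=7374.087 ≈ 7374.1 km; running total=44904.8 km
Leg 4 bearing: y=sinΔλ·cosφ2=-0.67290924, x=cosφ1·sinφ2-sinφ1·cosφ2·cosΔλ=0.62116529; θ=atan2(y, x)=-47.2898° <0 so +360° → 312.7102° ≈ 312.7°
Leg 5: φ1=0.8159955, φ2=-0.6450161, Δφ=-1.4610116, Δλ=1.6630963 rad; a=sin²(Δφ/2)+cosφ1·cosφ2·sin²(Δλ/2)=0.7441944403; c=2·atan2(√a, √(1-a))=2.081038835; dist=6371·c=13258.298 ≈ 13258.3 km; running total=58163.1 km
Leg 5 bearing: y=sinΔλ·cosφ2=0.79568867, x=cosφ1·sinφ2-sinφ1·cosφ2·cosΔλ=-0.35826784; θ=atan2(y, x)=114.2402° ≈ 114.2°
Leg 6: φ1=-0.6450161, φ2=1.2005038, Δφ=1.8455199, Δλ=3.0776159 rad; a=sin²(Δφ/2)+cosφ1·cosφ2·sin²(Δλ/2)=0.9245258721; c=2·atan2(√a, √(1-a))=2.584984137; dist=6371·c=16468.934 ≈ 16468.9 km; running total=74632.0 km
Leg 6 bearing: y=sinΔλ·cosφ2=0.02313665, x=cosφ1·sinφ2-sinφ1·cosφ2·cosΔλ=0.52780283; θ=atan2(y, x)=2.5100° ≈ 2.5°
Leg 7: φ1=1.2005038, φ2=0.4054889, Δφ=-0.7950149, Δλ=0.5003911 rad; a=sin²(Δφ/2)+cosφ1·cosφ2·sin²(Δλ/2)=0.1702486378; c=2·atan2(√a, √(1-a))=0.850639291; dist=6371·c=5419.423 ≈ 5419.4 km; running total=80051.4 km
Leg 7 bearing: y=sinΔλ·cosφ2=0.44086415, x=cosφ1·sinφ2-sinφ1·cosφ2·cosΔλ=-0.60884724; θ=atan2(y, x)=144.0918° ≈ 144.1°

Leg 1: dist=13451.1 km, bearing=355.0°
Leg 2: dist=8954.7 km, bearing=171.6°
Leg 3: dist=15124.9 km, bearing=279.2°
Leg 4: dist=7374.1 km, bearing=312.7°
Leg 5: dist=13258.3 km, bearing=114.2°
Leg 6: dist=16468.9 km, bearing=2.5°
Leg 7: dist=5419.4 km, bearing=144.1°
Total: 80051.4 km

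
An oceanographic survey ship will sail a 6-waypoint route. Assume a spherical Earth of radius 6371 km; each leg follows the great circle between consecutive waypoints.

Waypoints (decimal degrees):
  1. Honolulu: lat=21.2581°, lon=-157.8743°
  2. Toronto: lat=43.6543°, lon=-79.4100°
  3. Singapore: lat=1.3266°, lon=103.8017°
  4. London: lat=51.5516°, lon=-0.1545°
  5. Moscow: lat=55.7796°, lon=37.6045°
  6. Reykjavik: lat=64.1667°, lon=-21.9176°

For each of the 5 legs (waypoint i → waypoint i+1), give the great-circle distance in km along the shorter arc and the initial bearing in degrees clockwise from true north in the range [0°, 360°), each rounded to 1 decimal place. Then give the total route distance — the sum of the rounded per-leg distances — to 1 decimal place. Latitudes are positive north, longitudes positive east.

Leg 1: dist=7488.8 km, bearing=50.2°
Leg 2: dist=15003.2 km, bearing=355.5°
Leg 3: dist=10849.7 km, bearing=322.5°
Leg 4: dist=2499.0 km, bearing=64.3°
Leg 5: dist=3303.6 km, bearing=310.7°
Total: 39144.3 km

Leg 1: φ1=0.3710238, φ2=0.7619113, Δφ=0.3908874, Δλ=1.3694604 rad; a=sin²(Δφ/2)+cosφ1·cosφ2·sin²(Δλ/2)=0.3074365531; c=2·atan2(√a, √(1-a))=1.175451008; dist=6371·c=7488.798 ≈ 7488.8 km; running total=7488.8 km
Leg 1 bearing: y=sinΔλ·cosφ2=0.70890312, x=cosφ1·sinφ2-sinφ1·cosφ2·cosΔλ=0.59087532; θ=atan2(y, x)=50.1886° ≈ 50.2°
Leg 2: φ1=0.7619113, φ2=0.0231535, Δφ=-0.7387577, Δλ=3.1976474 rad; a=sin²(Δφ/2)+cosφ1·cosφ2·sin²(Δλ/2)=0.8531031843; c=2·atan2(√a, √(1-a))=2.354921924; dist=6371·c=15003.208 ≈ 15003.2 km; running total=22492.0 km
Leg 2 bearing: y=sinΔλ·cosφ2=-0.05601037, x=cosφ1·sinφ2-sinφ1·cosφ2·cosΔλ=0.70578708; θ=atan2(y, x)=-4.5374° <0 so +360° → 355.4626° ≈ 355.5°
Leg 3: φ1=0.0231535, φ2=0.8997452, Δφ=0.8765916, Δλ=-1.8143780 rad; a=sin²(Δφ/2)+cosφ1·cosφ2·sin²(Δλ/2)=0.5658981926; c=2·atan2(√a, √(1-a))=1.702977283; dist=6371·c=10849.668 ≈ 10849.7 km; running total=33341.7 km
Leg 3 bearing: y=sinΔλ·cosφ2=-0.60345399, x=cosφ1·sinφ2-sinφ1·cosφ2·cosΔλ=0.78643054; θ=atan2(y, x)=-37.5002° <0 so +360° → 322.4998° ≈ 322.5°
Leg 4: φ1=0.8997452, φ2=0.9735377, Δφ=0.0737925, Δλ=0.6590189 rad; a=sin²(Δφ/2)+cosφ1·cosφ2·sin²(Δλ/2)=0.0379746143; c=2·atan2(√a, √(1-a))=0.392251371; dist=6371·c=2499.033 ≈ 2499.0 km; running total=35840.7 km
Leg 4 bearing: y=sinΔλ·cosφ2=0.34436726, x=cosφ1·sinφ2-sinφ1·cosφ2·cosΔλ=0.16595590; θ=atan2(y, x)=64.2699° ≈ 64.3°
Leg 5: φ1=0.9735377, φ2=1.1199202, Δφ=0.1463825, Δλ=-1.0388566 rad; a=sin²(Δφ/2)+cosφ1·cosφ2·sin²(Δλ/2)=0.0657290941; c=2·atan2(√a, √(1-a))=0.518543809; dist=6371·c=3303.643 ≈ 3303.6 km; running total=39144.3 km
Leg 5 bearing: y=sinΔλ·cosφ2=-0.37554388, x=cosφ1·sinφ2-sinφ1·cosφ2·cosΔλ=0.32342220; θ=atan2(y, x)=-49.2646° <0 so +360° → 310.7354° ≈ 310.7°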